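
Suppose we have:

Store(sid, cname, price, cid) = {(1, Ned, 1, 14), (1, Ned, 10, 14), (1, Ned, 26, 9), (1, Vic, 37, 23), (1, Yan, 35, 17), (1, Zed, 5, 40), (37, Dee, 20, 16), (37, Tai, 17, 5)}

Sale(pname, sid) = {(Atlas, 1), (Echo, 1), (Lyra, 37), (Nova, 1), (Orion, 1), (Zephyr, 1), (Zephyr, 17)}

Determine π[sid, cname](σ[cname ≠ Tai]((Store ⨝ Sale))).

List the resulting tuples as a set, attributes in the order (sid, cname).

{(1, Ned), (1, Vic), (1, Yan), (1, Zed), (37, Dee)}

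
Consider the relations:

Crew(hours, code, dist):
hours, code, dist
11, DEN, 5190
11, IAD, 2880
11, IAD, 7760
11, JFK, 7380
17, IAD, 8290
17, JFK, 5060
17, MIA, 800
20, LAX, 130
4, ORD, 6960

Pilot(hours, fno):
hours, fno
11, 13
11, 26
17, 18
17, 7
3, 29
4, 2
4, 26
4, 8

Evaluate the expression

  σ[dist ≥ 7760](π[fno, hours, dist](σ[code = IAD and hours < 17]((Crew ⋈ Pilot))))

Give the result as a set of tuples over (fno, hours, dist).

{(13, 11, 7760), (26, 11, 7760)}

Crew ⋈ Pilot (natural join on hours): {(11, DEN, 5190, 13), (11, DEN, 5190, 26), (11, IAD, 2880, 13), (11, IAD, 2880, 26), (11, IAD, 7760, 13), (11, IAD, 7760, 26), (11, JFK, 7380, 13), (11, JFK, 7380, 26), (17, IAD, 8290, 18), (17, IAD, 8290, 7), (17, JFK, 5060, 18), (17, JFK, 5060, 7), (17, MIA, 800, 18), (17, MIA, 800, 7), (4, ORD, 6960, 2), (4, ORD, 6960, 26), (4, ORD, 6960, 8)}
Selection code = IAD and hours < 17: {(11, IAD, 2880, 13), (11, IAD, 2880, 26), (11, IAD, 7760, 13), (11, IAD, 7760, 26)}
π_{fno, hours, dist} gives {(13, 11, 2880), (13, 11, 7760), (26, 11, 2880), (26, 11, 7760)}.
Selection dist ≥ 7760: {(13, 11, 7760), (26, 11, 7760)}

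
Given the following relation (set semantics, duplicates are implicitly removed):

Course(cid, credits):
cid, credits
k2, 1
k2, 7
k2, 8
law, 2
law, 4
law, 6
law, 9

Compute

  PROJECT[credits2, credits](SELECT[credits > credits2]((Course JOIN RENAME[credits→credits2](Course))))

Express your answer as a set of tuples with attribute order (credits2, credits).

ρ[credits→credits2]: schema becomes (cid, credits2); tuples unchanged.
Course ⋈ RENAME[credits→credits2](Course) (natural join on cid): {(k2, 1, 1), (k2, 1, 7), (k2, 1, 8), (k2, 7, 1), (k2, 7, 7), (k2, 7, 8), (k2, 8, 1), (k2, 8, 7), (k2, 8, 8), (law, 2, 2), (law, 2, 4), (law, 2, 6), (law, 2, 9), (law, 4, 2), (law, 4, 4), (law, 4, 6), (law, 4, 9), (law, 6, 2), (law, 6, 4), (law, 6, 6), (law, 6, 9), (law, 9, 2), (law, 9, 4), (law, 9, 6), (law, 9, 9)}
σ[credits > credits2]: keep tuples satisfying credits > credits2 → {(k2, 7, 1), (k2, 8, 1), (k2, 8, 7), (law, 4, 2), (law, 6, 2), (law, 6, 4), (law, 9, 2), (law, 9, 4), (law, 9, 6)}
π_{credits2, credits} gives {(1, 7), (1, 8), (2, 4), (2, 6), (2, 9), (4, 6), (4, 9), (6, 9), (7, 8)}.

{(1, 7), (1, 8), (2, 4), (2, 6), (2, 9), (4, 6), (4, 9), (6, 9), (7, 8)}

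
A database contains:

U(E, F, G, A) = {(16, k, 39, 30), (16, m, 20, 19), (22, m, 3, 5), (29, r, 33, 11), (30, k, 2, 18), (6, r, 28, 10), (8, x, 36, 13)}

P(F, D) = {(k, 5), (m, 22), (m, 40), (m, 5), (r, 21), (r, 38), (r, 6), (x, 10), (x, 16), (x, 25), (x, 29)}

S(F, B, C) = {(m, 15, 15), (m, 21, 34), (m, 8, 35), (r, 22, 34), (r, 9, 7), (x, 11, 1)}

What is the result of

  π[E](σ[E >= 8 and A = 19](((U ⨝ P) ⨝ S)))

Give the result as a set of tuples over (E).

{16}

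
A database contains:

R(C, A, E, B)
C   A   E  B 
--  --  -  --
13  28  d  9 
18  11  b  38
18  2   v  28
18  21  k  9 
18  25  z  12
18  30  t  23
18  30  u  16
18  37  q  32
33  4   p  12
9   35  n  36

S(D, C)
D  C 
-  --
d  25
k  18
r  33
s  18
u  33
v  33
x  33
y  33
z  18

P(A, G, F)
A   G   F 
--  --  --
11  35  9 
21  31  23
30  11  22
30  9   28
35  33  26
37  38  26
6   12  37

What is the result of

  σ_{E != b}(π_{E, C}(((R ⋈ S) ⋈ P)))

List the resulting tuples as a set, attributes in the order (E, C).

R ⋈ S (natural join on C): {(18, 11, b, 38, k), (18, 11, b, 38, s), (18, 11, b, 38, z), (18, 2, v, 28, k), (18, 2, v, 28, s), (18, 2, v, 28, z), (18, 21, k, 9, k), (18, 21, k, 9, s), (18, 21, k, 9, z), (18, 25, z, 12, k), (18, 25, z, 12, s), (18, 25, z, 12, z), (18, 30, t, 23, k), (18, 30, t, 23, s), (18, 30, t, 23, z), (18, 30, u, 16, k), (18, 30, u, 16, s), (18, 30, u, 16, z), (18, 37, q, 32, k), (18, 37, q, 32, s), (18, 37, q, 32, z), (33, 4, p, 12, r), (33, 4, p, 12, u), (33, 4, p, 12, v), (33, 4, p, 12, x), (33, 4, p, 12, y)}
(R ⋈ S) ⋈ P (natural join on A): {(18, 11, b, 38, k, 35, 9), (18, 11, b, 38, s, 35, 9), (18, 11, b, 38, z, 35, 9), (18, 21, k, 9, k, 31, 23), (18, 21, k, 9, s, 31, 23), (18, 21, k, 9, z, 31, 23), (18, 30, t, 23, k, 11, 22), (18, 30, t, 23, k, 9, 28), (18, 30, t, 23, s, 11, 22), (18, 30, t, 23, s, 9, 28), (18, 30, t, 23, z, 11, 22), (18, 30, t, 23, z, 9, 28), (18, 30, u, 16, k, 11, 22), (18, 30, u, 16, k, 9, 28), (18, 30, u, 16, s, 11, 22), (18, 30, u, 16, s, 9, 28), (18, 30, u, 16, z, 11, 22), (18, 30, u, 16, z, 9, 28), (18, 37, q, 32, k, 38, 26), (18, 37, q, 32, s, 38, 26), (18, 37, q, 32, z, 38, 26)}
Keep only column(s) E, C (16 duplicate(s) eliminated): {(b, 18), (k, 18), (q, 18), (t, 18), (u, 18)}
Filtering on E != b leaves {(k, 18), (q, 18), (t, 18), (u, 18)}.

{(k, 18), (q, 18), (t, 18), (u, 18)}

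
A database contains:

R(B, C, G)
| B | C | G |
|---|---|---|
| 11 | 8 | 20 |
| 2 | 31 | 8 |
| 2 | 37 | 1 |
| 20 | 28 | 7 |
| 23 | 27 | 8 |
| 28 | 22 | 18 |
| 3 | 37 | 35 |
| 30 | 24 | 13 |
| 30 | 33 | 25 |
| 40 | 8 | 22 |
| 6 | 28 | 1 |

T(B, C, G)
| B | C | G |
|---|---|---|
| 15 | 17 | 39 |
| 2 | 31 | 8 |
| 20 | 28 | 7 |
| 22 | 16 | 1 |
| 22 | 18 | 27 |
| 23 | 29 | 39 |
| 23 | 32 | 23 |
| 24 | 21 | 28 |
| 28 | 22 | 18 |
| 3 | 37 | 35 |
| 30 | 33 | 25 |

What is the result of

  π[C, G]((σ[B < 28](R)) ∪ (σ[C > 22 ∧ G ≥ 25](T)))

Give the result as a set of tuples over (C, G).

{(27, 8), (28, 1), (28, 7), (29, 39), (31, 8), (33, 25), (37, 1), (37, 35), (8, 20)}

Filtering on B < 28 leaves {(11, 8, 20), (2, 31, 8), (2, 37, 1), (20, 28, 7), (23, 27, 8), (3, 37, 35), (6, 28, 1)}.
Filtering on C > 22 ∧ G ≥ 25 leaves {(23, 29, 39), (3, 37, 35), (30, 33, 25)}.
Taking the union: {(11, 8, 20), (2, 31, 8), (2, 37, 1), (20, 28, 7), (23, 27, 8), (23, 29, 39), (3, 37, 35), (30, 33, 25), (6, 28, 1)}
Keep only column(s) C, G: {(27, 8), (28, 1), (28, 7), (29, 39), (31, 8), (33, 25), (37, 1), (37, 35), (8, 20)}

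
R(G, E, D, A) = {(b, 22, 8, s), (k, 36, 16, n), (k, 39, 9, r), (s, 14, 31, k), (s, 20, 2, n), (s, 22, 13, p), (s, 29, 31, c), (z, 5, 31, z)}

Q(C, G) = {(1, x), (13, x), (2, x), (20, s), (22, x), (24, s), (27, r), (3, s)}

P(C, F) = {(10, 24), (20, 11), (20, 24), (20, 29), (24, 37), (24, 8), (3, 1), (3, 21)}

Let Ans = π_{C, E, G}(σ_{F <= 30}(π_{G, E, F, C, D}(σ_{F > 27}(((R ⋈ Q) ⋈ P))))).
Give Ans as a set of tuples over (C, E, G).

R ⋈ Q (natural join on G): {(s, 14, 31, k, 20), (s, 14, 31, k, 24), (s, 14, 31, k, 3), (s, 20, 2, n, 20), (s, 20, 2, n, 24), (s, 20, 2, n, 3), (s, 22, 13, p, 20), (s, 22, 13, p, 24), (s, 22, 13, p, 3), (s, 29, 31, c, 20), (s, 29, 31, c, 24), (s, 29, 31, c, 3)}
(R ⋈ Q) ⋈ P (natural join on C): {(s, 14, 31, k, 20, 11), (s, 14, 31, k, 20, 24), (s, 14, 31, k, 20, 29), (s, 14, 31, k, 24, 37), (s, 14, 31, k, 24, 8), (s, 14, 31, k, 3, 1), (s, 14, 31, k, 3, 21), (s, 20, 2, n, 20, 11), (s, 20, 2, n, 20, 24), (s, 20, 2, n, 20, 29), (s, 20, 2, n, 24, 37), (s, 20, 2, n, 24, 8), (s, 20, 2, n, 3, 1), (s, 20, 2, n, 3, 21), (s, 22, 13, p, 20, 11), (s, 22, 13, p, 20, 24), (s, 22, 13, p, 20, 29), (s, 22, 13, p, 24, 37), (s, 22, 13, p, 24, 8), (s, 22, 13, p, 3, 1), (s, 22, 13, p, 3, 21), (s, 29, 31, c, 20, 11), (s, 29, 31, c, 20, 24), (s, 29, 31, c, 20, 29), (s, 29, 31, c, 24, 37), (s, 29, 31, c, 24, 8), (s, 29, 31, c, 3, 1), (s, 29, 31, c, 3, 21)}
Selection F > 27: {(s, 14, 31, k, 20, 29), (s, 14, 31, k, 24, 37), (s, 20, 2, n, 20, 29), (s, 20, 2, n, 24, 37), (s, 22, 13, p, 20, 29), (s, 22, 13, p, 24, 37), (s, 29, 31, c, 20, 29), (s, 29, 31, c, 24, 37)}
Projecting to G, E, F, C, D: {(s, 14, 29, 20, 31), (s, 14, 37, 24, 31), (s, 20, 29, 20, 2), (s, 20, 37, 24, 2), (s, 22, 29, 20, 13), (s, 22, 37, 24, 13), (s, 29, 29, 20, 31), (s, 29, 37, 24, 31)}
Selection F <= 30: {(s, 14, 29, 20, 31), (s, 20, 29, 20, 2), (s, 22, 29, 20, 13), (s, 29, 29, 20, 31)}
Projecting to C, E, G: {(20, 14, s), (20, 20, s), (20, 22, s), (20, 29, s)}

{(20, 14, s), (20, 20, s), (20, 22, s), (20, 29, s)}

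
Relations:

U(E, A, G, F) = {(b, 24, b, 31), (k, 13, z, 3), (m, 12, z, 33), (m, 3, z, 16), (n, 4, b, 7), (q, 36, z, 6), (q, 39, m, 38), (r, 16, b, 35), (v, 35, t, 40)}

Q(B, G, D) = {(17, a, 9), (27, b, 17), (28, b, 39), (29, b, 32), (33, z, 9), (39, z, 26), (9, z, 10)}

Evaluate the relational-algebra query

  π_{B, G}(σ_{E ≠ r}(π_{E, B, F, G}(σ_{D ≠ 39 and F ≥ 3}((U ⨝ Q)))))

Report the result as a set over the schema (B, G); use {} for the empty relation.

{(27, b), (29, b), (33, z), (39, z), (9, z)}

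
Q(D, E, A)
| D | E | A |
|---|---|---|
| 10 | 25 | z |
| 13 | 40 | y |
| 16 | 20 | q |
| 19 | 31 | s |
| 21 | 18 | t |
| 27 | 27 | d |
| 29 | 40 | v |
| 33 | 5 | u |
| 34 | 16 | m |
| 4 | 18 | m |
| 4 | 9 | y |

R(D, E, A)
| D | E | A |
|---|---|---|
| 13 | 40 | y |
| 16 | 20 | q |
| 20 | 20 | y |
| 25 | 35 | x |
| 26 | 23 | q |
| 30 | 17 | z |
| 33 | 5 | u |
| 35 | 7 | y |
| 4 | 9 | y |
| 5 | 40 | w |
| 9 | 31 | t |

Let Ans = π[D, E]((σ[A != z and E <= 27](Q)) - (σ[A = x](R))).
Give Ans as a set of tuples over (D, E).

{(16, 20), (21, 18), (27, 27), (33, 5), (34, 16), (4, 18), (4, 9)}

Selection A != z and E <= 27: {(16, 20, q), (21, 18, t), (27, 27, d), (33, 5, u), (34, 16, m), (4, 18, m), (4, 9, y)}
Selection A = x: {(25, 35, x)}
Difference: {(16, 20, q), (21, 18, t), (27, 27, d), (33, 5, u), (34, 16, m), (4, 18, m), (4, 9, y)} with {(25, 35, x)} → {(16, 20, q), (21, 18, t), (27, 27, d), (33, 5, u), (34, 16, m), (4, 18, m), (4, 9, y)}
π_{D, E} gives {(16, 20), (21, 18), (27, 27), (33, 5), (34, 16), (4, 18), (4, 9)}.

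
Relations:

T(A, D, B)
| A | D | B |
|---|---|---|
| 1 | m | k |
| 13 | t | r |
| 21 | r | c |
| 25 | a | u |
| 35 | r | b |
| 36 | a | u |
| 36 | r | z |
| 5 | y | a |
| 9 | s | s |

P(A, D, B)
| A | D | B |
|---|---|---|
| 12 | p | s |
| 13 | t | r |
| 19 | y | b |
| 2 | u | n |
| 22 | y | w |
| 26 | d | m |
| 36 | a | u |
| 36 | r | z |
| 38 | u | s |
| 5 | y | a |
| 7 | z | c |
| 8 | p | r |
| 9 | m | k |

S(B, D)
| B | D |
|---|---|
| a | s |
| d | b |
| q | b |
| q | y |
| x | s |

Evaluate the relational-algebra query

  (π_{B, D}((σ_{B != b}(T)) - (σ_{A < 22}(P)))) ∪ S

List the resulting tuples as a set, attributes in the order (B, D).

{(a, s), (c, r), (d, b), (k, m), (q, b), (q, y), (s, s), (u, a), (x, s), (z, r)}

Filtering on B != b leaves {(1, m, k), (13, t, r), (21, r, c), (25, a, u), (36, a, u), (36, r, z), (5, y, a), (9, s, s)}.
Filtering on A < 22 leaves {(12, p, s), (13, t, r), (19, y, b), (2, u, n), (5, y, a), (7, z, c), (8, p, r), (9, m, k)}.
Taking the difference: {(1, m, k), (21, r, c), (25, a, u), (36, a, u), (36, r, z), (9, s, s)}
Projecting to B, D (1 duplicate(s) eliminated): {(c, r), (k, m), (s, s), (u, a), (z, r)}
Taking the union: {(a, s), (c, r), (d, b), (k, m), (q, b), (q, y), (s, s), (u, a), (x, s), (z, r)}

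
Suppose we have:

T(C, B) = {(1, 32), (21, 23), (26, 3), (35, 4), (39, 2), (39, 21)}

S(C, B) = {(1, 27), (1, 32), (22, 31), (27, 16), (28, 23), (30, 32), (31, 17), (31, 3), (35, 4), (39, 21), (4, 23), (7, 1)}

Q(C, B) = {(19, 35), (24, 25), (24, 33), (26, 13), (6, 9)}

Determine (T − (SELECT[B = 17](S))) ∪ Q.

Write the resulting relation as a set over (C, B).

{(1, 32), (19, 35), (21, 23), (24, 25), (24, 33), (26, 13), (26, 3), (35, 4), (39, 2), (39, 21), (6, 9)}

Selection B = 17: {(31, 17)}
Taking the difference: {(1, 32), (21, 23), (26, 3), (35, 4), (39, 2), (39, 21)}
Taking the union: {(1, 32), (19, 35), (21, 23), (24, 25), (24, 33), (26, 13), (26, 3), (35, 4), (39, 2), (39, 21), (6, 9)}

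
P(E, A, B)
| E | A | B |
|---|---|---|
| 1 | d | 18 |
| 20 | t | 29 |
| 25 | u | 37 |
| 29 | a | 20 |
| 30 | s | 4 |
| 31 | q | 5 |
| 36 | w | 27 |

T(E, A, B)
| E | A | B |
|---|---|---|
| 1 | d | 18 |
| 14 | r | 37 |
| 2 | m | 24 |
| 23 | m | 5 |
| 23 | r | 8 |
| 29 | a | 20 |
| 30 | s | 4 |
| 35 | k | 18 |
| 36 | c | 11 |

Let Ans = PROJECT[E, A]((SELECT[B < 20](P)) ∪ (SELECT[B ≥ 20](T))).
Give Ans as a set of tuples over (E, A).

σ[B < 20]: keep tuples satisfying B < 20 → {(1, d, 18), (30, s, 4), (31, q, 5)}
σ[B ≥ 20]: keep tuples satisfying B ≥ 20 → {(14, r, 37), (2, m, 24), (29, a, 20)}
Set union of the two operands is {(1, d, 18), (14, r, 37), (2, m, 24), (29, a, 20), (30, s, 4), (31, q, 5)}.
Keep only column(s) E, A: {(1, d), (14, r), (2, m), (29, a), (30, s), (31, q)}

{(1, d), (14, r), (2, m), (29, a), (30, s), (31, q)}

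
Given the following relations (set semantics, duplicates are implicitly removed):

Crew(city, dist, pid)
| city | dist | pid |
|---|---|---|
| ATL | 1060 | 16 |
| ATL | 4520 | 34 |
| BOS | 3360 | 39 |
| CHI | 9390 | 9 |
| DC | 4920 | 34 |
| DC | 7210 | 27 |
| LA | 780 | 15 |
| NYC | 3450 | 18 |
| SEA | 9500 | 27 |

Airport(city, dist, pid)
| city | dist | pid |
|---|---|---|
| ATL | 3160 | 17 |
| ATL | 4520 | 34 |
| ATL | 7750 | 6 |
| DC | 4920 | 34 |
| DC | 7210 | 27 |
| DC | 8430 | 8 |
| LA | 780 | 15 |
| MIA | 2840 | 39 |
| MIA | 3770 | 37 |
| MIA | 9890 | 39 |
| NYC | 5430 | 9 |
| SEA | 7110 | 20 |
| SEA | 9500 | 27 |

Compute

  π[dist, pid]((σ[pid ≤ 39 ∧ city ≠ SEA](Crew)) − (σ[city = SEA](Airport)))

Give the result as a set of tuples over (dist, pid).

σ[pid ≤ 39 ∧ city ≠ SEA]: keep tuples satisfying pid ≤ 39 ∧ city ≠ SEA → {(ATL, 1060, 16), (ATL, 4520, 34), (BOS, 3360, 39), (CHI, 9390, 9), (DC, 4920, 34), (DC, 7210, 27), (LA, 780, 15), (NYC, 3450, 18)}
σ[city = SEA]: keep tuples satisfying city = SEA → {(SEA, 7110, 20), (SEA, 9500, 27)}
Set difference of the two operands is {(ATL, 1060, 16), (ATL, 4520, 34), (BOS, 3360, 39), (CHI, 9390, 9), (DC, 4920, 34), (DC, 7210, 27), (LA, 780, 15), (NYC, 3450, 18)}.
π_{dist, pid} gives {(1060, 16), (3360, 39), (3450, 18), (4520, 34), (4920, 34), (7210, 27), (780, 15), (9390, 9)}.

{(1060, 16), (3360, 39), (3450, 18), (4520, 34), (4920, 34), (7210, 27), (780, 15), (9390, 9)}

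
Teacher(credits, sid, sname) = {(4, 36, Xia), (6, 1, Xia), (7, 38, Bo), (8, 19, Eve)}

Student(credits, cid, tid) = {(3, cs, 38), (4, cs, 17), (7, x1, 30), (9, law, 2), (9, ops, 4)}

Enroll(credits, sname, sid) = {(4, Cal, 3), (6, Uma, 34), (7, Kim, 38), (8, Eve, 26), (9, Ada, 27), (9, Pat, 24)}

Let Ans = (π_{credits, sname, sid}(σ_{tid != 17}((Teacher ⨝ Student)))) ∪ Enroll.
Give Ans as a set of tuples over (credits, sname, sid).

Joining Teacher and Student on credits yields {(4, 36, Xia, cs, 17), (7, 38, Bo, x1, 30)}.
σ[tid != 17]: keep tuples satisfying tid != 17 → {(7, 38, Bo, x1, 30)}
Keep only column(s) credits, sname, sid: {(7, Bo, 38)}
Union: {(7, Bo, 38)} with {(4, Cal, 3), (6, Uma, 34), (7, Kim, 38), (8, Eve, 26), (9, Ada, 27), (9, Pat, 24)} → {(4, Cal, 3), (6, Uma, 34), (7, Bo, 38), (7, Kim, 38), (8, Eve, 26), (9, Ada, 27), (9, Pat, 24)}

{(4, Cal, 3), (6, Uma, 34), (7, Bo, 38), (7, Kim, 38), (8, Eve, 26), (9, Ada, 27), (9, Pat, 24)}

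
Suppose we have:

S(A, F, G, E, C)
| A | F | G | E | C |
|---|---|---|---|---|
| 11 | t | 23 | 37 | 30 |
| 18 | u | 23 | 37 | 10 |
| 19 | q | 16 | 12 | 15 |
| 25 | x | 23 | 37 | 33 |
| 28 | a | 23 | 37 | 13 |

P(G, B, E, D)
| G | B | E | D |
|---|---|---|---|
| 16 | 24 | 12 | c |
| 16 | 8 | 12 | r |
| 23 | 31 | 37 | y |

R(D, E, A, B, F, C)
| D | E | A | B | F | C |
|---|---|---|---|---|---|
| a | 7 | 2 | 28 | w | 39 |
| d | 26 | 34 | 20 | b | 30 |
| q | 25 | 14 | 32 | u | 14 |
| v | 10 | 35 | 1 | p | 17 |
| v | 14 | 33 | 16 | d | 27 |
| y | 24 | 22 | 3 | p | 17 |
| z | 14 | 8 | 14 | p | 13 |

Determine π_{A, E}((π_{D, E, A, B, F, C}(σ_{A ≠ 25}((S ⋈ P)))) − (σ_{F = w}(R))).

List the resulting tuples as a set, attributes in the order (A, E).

Joining S and P on G, E yields {(11, t, 23, 37, 30, 31, y), (18, u, 23, 37, 10, 31, y), (19, q, 16, 12, 15, 24, c), (19, q, 16, 12, 15, 8, r), (25, x, 23, 37, 33, 31, y), (28, a, 23, 37, 13, 31, y)}.
σ[A ≠ 25]: keep tuples satisfying A ≠ 25 → {(11, t, 23, 37, 30, 31, y), (18, u, 23, 37, 10, 31, y), (19, q, 16, 12, 15, 24, c), (19, q, 16, 12, 15, 8, r), (28, a, 23, 37, 13, 31, y)}
Projecting to D, E, A, B, F, C: {(c, 12, 19, 24, q, 15), (r, 12, 19, 8, q, 15), (y, 37, 11, 31, t, 30), (y, 37, 18, 31, u, 10), (y, 37, 28, 31, a, 13)}
σ[F = w]: keep tuples satisfying F = w → {(a, 7, 2, 28, w, 39)}
Difference: {(c, 12, 19, 24, q, 15), (r, 12, 19, 8, q, 15), (y, 37, 11, 31, t, 30), (y, 37, 18, 31, u, 10), (y, 37, 28, 31, a, 13)} with {(a, 7, 2, 28, w, 39)} → {(c, 12, 19, 24, q, 15), (r, 12, 19, 8, q, 15), (y, 37, 11, 31, t, 30), (y, 37, 18, 31, u, 10), (y, 37, 28, 31, a, 13)}
Projecting to A, E (1 duplicate(s) eliminated): {(11, 37), (18, 37), (19, 12), (28, 37)}

{(11, 37), (18, 37), (19, 12), (28, 37)}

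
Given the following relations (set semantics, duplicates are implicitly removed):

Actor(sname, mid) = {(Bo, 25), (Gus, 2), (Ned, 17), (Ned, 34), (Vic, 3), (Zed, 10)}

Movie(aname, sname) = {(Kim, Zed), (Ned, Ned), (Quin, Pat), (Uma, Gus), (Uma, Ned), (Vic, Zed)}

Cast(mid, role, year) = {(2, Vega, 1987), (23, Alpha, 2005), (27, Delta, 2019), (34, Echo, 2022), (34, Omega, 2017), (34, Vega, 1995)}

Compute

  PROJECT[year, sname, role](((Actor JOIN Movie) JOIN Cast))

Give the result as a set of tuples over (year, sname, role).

Actor ⋈ Movie (natural join on sname): {(Gus, 2, Uma), (Ned, 17, Ned), (Ned, 17, Uma), (Ned, 34, Ned), (Ned, 34, Uma), (Zed, 10, Kim), (Zed, 10, Vic)}
(Actor JOIN Movie) ⋈ Cast (natural join on mid): {(Gus, 2, Uma, Vega, 1987), (Ned, 34, Ned, Echo, 2022), (Ned, 34, Ned, Omega, 2017), (Ned, 34, Ned, Vega, 1995), (Ned, 34, Uma, Echo, 2022), (Ned, 34, Uma, Omega, 2017), (Ned, 34, Uma, Vega, 1995)}
Keep only column(s) year, sname, role (3 duplicate(s) eliminated): {(1987, Gus, Vega), (1995, Ned, Vega), (2017, Ned, Omega), (2022, Ned, Echo)}

{(1987, Gus, Vega), (1995, Ned, Vega), (2017, Ned, Omega), (2022, Ned, Echo)}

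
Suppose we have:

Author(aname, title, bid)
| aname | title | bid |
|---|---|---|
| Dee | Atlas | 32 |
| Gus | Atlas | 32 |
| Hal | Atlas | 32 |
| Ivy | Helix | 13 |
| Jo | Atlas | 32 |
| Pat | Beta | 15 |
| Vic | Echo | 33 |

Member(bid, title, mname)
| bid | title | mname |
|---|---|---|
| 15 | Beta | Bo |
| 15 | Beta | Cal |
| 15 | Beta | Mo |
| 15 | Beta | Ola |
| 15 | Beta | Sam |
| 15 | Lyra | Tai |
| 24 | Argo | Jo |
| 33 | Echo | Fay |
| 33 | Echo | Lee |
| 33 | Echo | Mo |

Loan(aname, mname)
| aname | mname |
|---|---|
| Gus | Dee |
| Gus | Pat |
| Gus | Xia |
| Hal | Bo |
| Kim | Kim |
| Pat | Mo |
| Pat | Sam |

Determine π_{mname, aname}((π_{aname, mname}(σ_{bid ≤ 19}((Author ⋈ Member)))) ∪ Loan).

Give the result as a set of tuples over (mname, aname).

{(Bo, Hal), (Bo, Pat), (Cal, Pat), (Dee, Gus), (Kim, Kim), (Mo, Pat), (Ola, Pat), (Pat, Gus), (Sam, Pat), (Xia, Gus)}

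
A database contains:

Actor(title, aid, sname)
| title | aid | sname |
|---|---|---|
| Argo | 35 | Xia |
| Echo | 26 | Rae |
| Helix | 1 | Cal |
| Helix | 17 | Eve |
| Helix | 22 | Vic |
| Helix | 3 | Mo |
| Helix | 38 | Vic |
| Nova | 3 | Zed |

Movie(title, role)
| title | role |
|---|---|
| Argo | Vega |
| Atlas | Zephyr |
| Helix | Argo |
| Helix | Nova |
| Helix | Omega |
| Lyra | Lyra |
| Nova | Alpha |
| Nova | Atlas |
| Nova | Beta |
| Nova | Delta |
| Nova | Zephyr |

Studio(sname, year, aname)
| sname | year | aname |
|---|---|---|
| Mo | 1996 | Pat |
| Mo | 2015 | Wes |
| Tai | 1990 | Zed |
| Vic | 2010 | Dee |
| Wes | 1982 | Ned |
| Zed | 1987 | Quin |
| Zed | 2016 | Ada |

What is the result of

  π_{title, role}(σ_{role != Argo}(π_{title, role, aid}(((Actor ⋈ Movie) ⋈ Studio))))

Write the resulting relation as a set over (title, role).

Actor ⋈ Movie (natural join on title): {(Argo, 35, Xia, Vega), (Helix, 1, Cal, Argo), (Helix, 1, Cal, Nova), (Helix, 1, Cal, Omega), (Helix, 17, Eve, Argo), (Helix, 17, Eve, Nova), (Helix, 17, Eve, Omega), (Helix, 22, Vic, Argo), (Helix, 22, Vic, Nova), (Helix, 22, Vic, Omega), (Helix, 3, Mo, Argo), (Helix, 3, Mo, Nova), (Helix, 3, Mo, Omega), (Helix, 38, Vic, Argo), (Helix, 38, Vic, Nova), (Helix, 38, Vic, Omega), (Nova, 3, Zed, Alpha), (Nova, 3, Zed, Atlas), (Nova, 3, Zed, Beta), (Nova, 3, Zed, Delta), (Nova, 3, Zed, Zephyr)}
(Actor ⋈ Movie) ⋈ Studio (natural join on sname): {(Helix, 22, Vic, Argo, 2010, Dee), (Helix, 22, Vic, Nova, 2010, Dee), (Helix, 22, Vic, Omega, 2010, Dee), (Helix, 3, Mo, Argo, 1996, Pat), (Helix, 3, Mo, Argo, 2015, Wes), (Helix, 3, Mo, Nova, 1996, Pat), (Helix, 3, Mo, Nova, 2015, Wes), (Helix, 3, Mo, Omega, 1996, Pat), (Helix, 3, Mo, Omega, 2015, Wes), (Helix, 38, Vic, Argo, 2010, Dee), (Helix, 38, Vic, Nova, 2010, Dee), (Helix, 38, Vic, Omega, 2010, Dee), (Nova, 3, Zed, Alpha, 1987, Quin), (Nova, 3, Zed, Alpha, 2016, Ada), (Nova, 3, Zed, Atlas, 1987, Quin), (Nova, 3, Zed, Atlas, 2016, Ada), (Nova, 3, Zed, Beta, 1987, Quin), (Nova, 3, Zed, Beta, 2016, Ada), (Nova, 3, Zed, Delta, 1987, Quin), (Nova, 3, Zed, Delta, 2016, Ada), (Nova, 3, Zed, Zephyr, 1987, Quin), (Nova, 3, Zed, Zephyr, 2016, Ada)}
π_{title, role, aid} gives {(Helix, Argo, 22), (Helix, Argo, 3), (Helix, Argo, 38), (Helix, Nova, 22), (Helix, Nova, 3), (Helix, Nova, 38), (Helix, Omega, 22), (Helix, Omega, 3), (Helix, Omega, 38), (Nova, Alpha, 3), (Nova, Atlas, 3), (Nova, Beta, 3), (Nova, Delta, 3), (Nova, Zephyr, 3)} (8 duplicate(s) eliminated).
Apply σ_{role != Argo}; surviving tuples: {(Helix, Nova, 22), (Helix, Nova, 3), (Helix, Nova, 38), (Helix, Omega, 22), (Helix, Omega, 3), (Helix, Omega, 38), (Nova, Alpha, 3), (Nova, Atlas, 3), (Nova, Beta, 3), (Nova, Delta, 3), (Nova, Zephyr, 3)}
π_{title, role} gives {(Helix, Nova), (Helix, Omega), (Nova, Alpha), (Nova, Atlas), (Nova, Beta), (Nova, Delta), (Nova, Zephyr)} (4 duplicate(s) eliminated).

{(Helix, Nova), (Helix, Omega), (Nova, Alpha), (Nova, Atlas), (Nova, Beta), (Nova, Delta), (Nova, Zephyr)}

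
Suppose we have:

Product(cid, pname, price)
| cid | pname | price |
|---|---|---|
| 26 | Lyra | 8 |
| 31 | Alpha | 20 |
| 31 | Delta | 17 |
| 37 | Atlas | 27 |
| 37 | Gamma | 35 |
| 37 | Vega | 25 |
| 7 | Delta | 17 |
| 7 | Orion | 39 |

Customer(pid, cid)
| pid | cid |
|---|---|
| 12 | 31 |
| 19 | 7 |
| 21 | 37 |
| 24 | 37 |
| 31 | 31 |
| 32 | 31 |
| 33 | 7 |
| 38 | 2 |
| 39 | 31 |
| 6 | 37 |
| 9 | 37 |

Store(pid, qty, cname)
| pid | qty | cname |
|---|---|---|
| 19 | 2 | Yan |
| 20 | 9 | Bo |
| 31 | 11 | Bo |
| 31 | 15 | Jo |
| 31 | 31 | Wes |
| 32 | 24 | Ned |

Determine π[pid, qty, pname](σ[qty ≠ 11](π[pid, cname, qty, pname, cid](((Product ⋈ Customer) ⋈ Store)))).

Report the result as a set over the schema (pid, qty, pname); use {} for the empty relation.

{(19, 2, Delta), (19, 2, Orion), (31, 15, Alpha), (31, 15, Delta), (31, 31, Alpha), (31, 31, Delta), (32, 24, Alpha), (32, 24, Delta)}

Natural join on cid: {(31, Alpha, 20, 12), (31, Alpha, 20, 31), (31, Alpha, 20, 32), (31, Alpha, 20, 39), (31, Delta, 17, 12), (31, Delta, 17, 31), (31, Delta, 17, 32), (31, Delta, 17, 39), (37, Atlas, 27, 21), (37, Atlas, 27, 24), (37, Atlas, 27, 6), (37, Atlas, 27, 9), (37, Gamma, 35, 21), (37, Gamma, 35, 24), (37, Gamma, 35, 6), (37, Gamma, 35, 9), (37, Vega, 25, 21), (37, Vega, 25, 24), (37, Vega, 25, 6), (37, Vega, 25, 9), (7, Delta, 17, 19), (7, Delta, 17, 33), (7, Orion, 39, 19), (7, Orion, 39, 33)}
Natural join on pid: {(31, Alpha, 20, 31, 11, Bo), (31, Alpha, 20, 31, 15, Jo), (31, Alpha, 20, 31, 31, Wes), (31, Alpha, 20, 32, 24, Ned), (31, Delta, 17, 31, 11, Bo), (31, Delta, 17, 31, 15, Jo), (31, Delta, 17, 31, 31, Wes), (31, Delta, 17, 32, 24, Ned), (7, Delta, 17, 19, 2, Yan), (7, Orion, 39, 19, 2, Yan)}
Keep only column(s) pid, cname, qty, pname, cid: {(19, Yan, 2, Delta, 7), (19, Yan, 2, Orion, 7), (31, Bo, 11, Alpha, 31), (31, Bo, 11, Delta, 31), (31, Jo, 15, Alpha, 31), (31, Jo, 15, Delta, 31), (31, Wes, 31, Alpha, 31), (31, Wes, 31, Delta, 31), (32, Ned, 24, Alpha, 31), (32, Ned, 24, Delta, 31)}
Filtering on qty ≠ 11 leaves {(19, Yan, 2, Delta, 7), (19, Yan, 2, Orion, 7), (31, Jo, 15, Alpha, 31), (31, Jo, 15, Delta, 31), (31, Wes, 31, Alpha, 31), (31, Wes, 31, Delta, 31), (32, Ned, 24, Alpha, 31), (32, Ned, 24, Delta, 31)}.
Keep only column(s) pid, qty, pname: {(19, 2, Delta), (19, 2, Orion), (31, 15, Alpha), (31, 15, Delta), (31, 31, Alpha), (31, 31, Delta), (32, 24, Alpha), (32, 24, Delta)}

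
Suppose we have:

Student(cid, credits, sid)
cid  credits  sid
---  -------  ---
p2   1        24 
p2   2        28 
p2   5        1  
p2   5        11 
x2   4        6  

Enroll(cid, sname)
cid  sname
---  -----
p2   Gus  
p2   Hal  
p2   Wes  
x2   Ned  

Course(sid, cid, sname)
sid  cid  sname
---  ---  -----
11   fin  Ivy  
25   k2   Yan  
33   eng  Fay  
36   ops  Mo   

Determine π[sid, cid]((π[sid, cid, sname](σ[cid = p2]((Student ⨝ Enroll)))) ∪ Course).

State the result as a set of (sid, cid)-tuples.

Student ⋈ Enroll (natural join on cid): {(p2, 1, 24, Gus), (p2, 1, 24, Hal), (p2, 1, 24, Wes), (p2, 2, 28, Gus), (p2, 2, 28, Hal), (p2, 2, 28, Wes), (p2, 5, 1, Gus), (p2, 5, 1, Hal), (p2, 5, 1, Wes), (p2, 5, 11, Gus), (p2, 5, 11, Hal), (p2, 5, 11, Wes), (x2, 4, 6, Ned)}
Selection cid = p2: {(p2, 1, 24, Gus), (p2, 1, 24, Hal), (p2, 1, 24, Wes), (p2, 2, 28, Gus), (p2, 2, 28, Hal), (p2, 2, 28, Wes), (p2, 5, 1, Gus), (p2, 5, 1, Hal), (p2, 5, 1, Wes), (p2, 5, 11, Gus), (p2, 5, 11, Hal), (p2, 5, 11, Wes)}
π_{sid, cid, sname} gives {(1, p2, Gus), (1, p2, Hal), (1, p2, Wes), (11, p2, Gus), (11, p2, Hal), (11, p2, Wes), (24, p2, Gus), (24, p2, Hal), (24, p2, Wes), (28, p2, Gus), (28, p2, Hal), (28, p2, Wes)}.
Taking the union: {(1, p2, Gus), (1, p2, Hal), (1, p2, Wes), (11, fin, Ivy), (11, p2, Gus), (11, p2, Hal), (11, p2, Wes), (24, p2, Gus), (24, p2, Hal), (24, p2, Wes), (25, k2, Yan), (28, p2, Gus), (28, p2, Hal), (28, p2, Wes), (33, eng, Fay), (36, ops, Mo)}
π_{sid, cid} gives {(1, p2), (11, fin), (11, p2), (24, p2), (25, k2), (28, p2), (33, eng), (36, ops)} (8 duplicate(s) eliminated).

{(1, p2), (11, fin), (11, p2), (24, p2), (25, k2), (28, p2), (33, eng), (36, ops)}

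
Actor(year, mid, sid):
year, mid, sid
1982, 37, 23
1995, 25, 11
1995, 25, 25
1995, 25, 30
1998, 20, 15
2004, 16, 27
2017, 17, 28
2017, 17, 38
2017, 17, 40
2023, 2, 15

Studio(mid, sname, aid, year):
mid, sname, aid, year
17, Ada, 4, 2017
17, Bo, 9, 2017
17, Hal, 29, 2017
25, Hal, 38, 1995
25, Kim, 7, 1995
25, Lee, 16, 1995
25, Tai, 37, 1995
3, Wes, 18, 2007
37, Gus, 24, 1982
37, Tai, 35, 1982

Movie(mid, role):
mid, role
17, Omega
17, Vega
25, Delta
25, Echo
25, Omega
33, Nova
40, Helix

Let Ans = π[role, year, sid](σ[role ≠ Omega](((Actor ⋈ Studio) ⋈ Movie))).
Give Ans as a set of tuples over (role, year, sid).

{(Delta, 1995, 11), (Delta, 1995, 25), (Delta, 1995, 30), (Echo, 1995, 11), (Echo, 1995, 25), (Echo, 1995, 30), (Vega, 2017, 28), (Vega, 2017, 38), (Vega, 2017, 40)}

Actor ⋈ Studio (natural join on year, mid): {(1982, 37, 23, Gus, 24), (1982, 37, 23, Tai, 35), (1995, 25, 11, Hal, 38), (1995, 25, 11, Kim, 7), (1995, 25, 11, Lee, 16), (1995, 25, 11, Tai, 37), (1995, 25, 25, Hal, 38), (1995, 25, 25, Kim, 7), (1995, 25, 25, Lee, 16), (1995, 25, 25, Tai, 37), (1995, 25, 30, Hal, 38), (1995, 25, 30, Kim, 7), (1995, 25, 30, Lee, 16), (1995, 25, 30, Tai, 37), (2017, 17, 28, Ada, 4), (2017, 17, 28, Bo, 9), (2017, 17, 28, Hal, 29), (2017, 17, 38, Ada, 4), (2017, 17, 38, Bo, 9), (2017, 17, 38, Hal, 29), (2017, 17, 40, Ada, 4), (2017, 17, 40, Bo, 9), (2017, 17, 40, Hal, 29)}
(Actor ⋈ Studio) ⋈ Movie (natural join on mid): {(1995, 25, 11, Hal, 38, Delta), (1995, 25, 11, Hal, 38, Echo), (1995, 25, 11, Hal, 38, Omega), (1995, 25, 11, Kim, 7, Delta), (1995, 25, 11, Kim, 7, Echo), (1995, 25, 11, Kim, 7, Omega), (1995, 25, 11, Lee, 16, Delta), (1995, 25, 11, Lee, 16, Echo), (1995, 25, 11, Lee, 16, Omega), (1995, 25, 11, Tai, 37, Delta), (1995, 25, 11, Tai, 37, Echo), (1995, 25, 11, Tai, 37, Omega), (1995, 25, 25, Hal, 38, Delta), (1995, 25, 25, Hal, 38, Echo), (1995, 25, 25, Hal, 38, Omega), (1995, 25, 25, Kim, 7, Delta), (1995, 25, 25, Kim, 7, Echo), (1995, 25, 25, Kim, 7, Omega), (1995, 25, 25, Lee, 16, Delta), (1995, 25, 25, Lee, 16, Echo), (1995, 25, 25, Lee, 16, Omega), (1995, 25, 25, Tai, 37, Delta), (1995, 25, 25, Tai, 37, Echo), (1995, 25, 25, Tai, 37, Omega), (1995, 25, 30, Hal, 38, Delta), (1995, 25, 30, Hal, 38, Echo), (1995, 25, 30, Hal, 38, Omega), (1995, 25, 30, Kim, 7, Delta), (1995, 25, 30, Kim, 7, Echo), (1995, 25, 30, Kim, 7, Omega), (1995, 25, 30, Lee, 16, Delta), (1995, 25, 30, Lee, 16, Echo), (1995, 25, 30, Lee, 16, Omega), (1995, 25, 30, Tai, 37, Delta), (1995, 25, 30, Tai, 37, Echo), (1995, 25, 30, Tai, 37, Omega), (2017, 17, 28, Ada, 4, Omega), (2017, 17, 28, Ada, 4, Vega), (2017, 17, 28, Bo, 9, Omega), (2017, 17, 28, Bo, 9, Vega), (2017, 17, 28, Hal, 29, Omega), (2017, 17, 28, Hal, 29, Vega), (2017, 17, 38, Ada, 4, Omega), (2017, 17, 38, Ada, 4, Vega), (2017, 17, 38, Bo, 9, Omega), (2017, 17, 38, Bo, 9, Vega), (2017, 17, 38, Hal, 29, Omega), (2017, 17, 38, Hal, 29, Vega), (2017, 17, 40, Ada, 4, Omega), (2017, 17, 40, Ada, 4, Vega), (2017, 17, 40, Bo, 9, Omega), (2017, 17, 40, Bo, 9, Vega), (2017, 17, 40, Hal, 29, Omega), (2017, 17, 40, Hal, 29, Vega)}
Apply σ_{role ≠ Omega}; surviving tuples: {(1995, 25, 11, Hal, 38, Delta), (1995, 25, 11, Hal, 38, Echo), (1995, 25, 11, Kim, 7, Delta), (1995, 25, 11, Kim, 7, Echo), (1995, 25, 11, Lee, 16, Delta), (1995, 25, 11, Lee, 16, Echo), (1995, 25, 11, Tai, 37, Delta), (1995, 25, 11, Tai, 37, Echo), (1995, 25, 25, Hal, 38, Delta), (1995, 25, 25, Hal, 38, Echo), (1995, 25, 25, Kim, 7, Delta), (1995, 25, 25, Kim, 7, Echo), (1995, 25, 25, Lee, 16, Delta), (1995, 25, 25, Lee, 16, Echo), (1995, 25, 25, Tai, 37, Delta), (1995, 25, 25, Tai, 37, Echo), (1995, 25, 30, Hal, 38, Delta), (1995, 25, 30, Hal, 38, Echo), (1995, 25, 30, Kim, 7, Delta), (1995, 25, 30, Kim, 7, Echo), (1995, 25, 30, Lee, 16, Delta), (1995, 25, 30, Lee, 16, Echo), (1995, 25, 30, Tai, 37, Delta), (1995, 25, 30, Tai, 37, Echo), (2017, 17, 28, Ada, 4, Vega), (2017, 17, 28, Bo, 9, Vega), (2017, 17, 28, Hal, 29, Vega), (2017, 17, 38, Ada, 4, Vega), (2017, 17, 38, Bo, 9, Vega), (2017, 17, 38, Hal, 29, Vega), (2017, 17, 40, Ada, 4, Vega), (2017, 17, 40, Bo, 9, Vega), (2017, 17, 40, Hal, 29, Vega)}
π[role, year, sid]: project onto (role, year, sid) (24 duplicate(s) eliminated) → {(Delta, 1995, 11), (Delta, 1995, 25), (Delta, 1995, 30), (Echo, 1995, 11), (Echo, 1995, 25), (Echo, 1995, 30), (Vega, 2017, 28), (Vega, 2017, 38), (Vega, 2017, 40)}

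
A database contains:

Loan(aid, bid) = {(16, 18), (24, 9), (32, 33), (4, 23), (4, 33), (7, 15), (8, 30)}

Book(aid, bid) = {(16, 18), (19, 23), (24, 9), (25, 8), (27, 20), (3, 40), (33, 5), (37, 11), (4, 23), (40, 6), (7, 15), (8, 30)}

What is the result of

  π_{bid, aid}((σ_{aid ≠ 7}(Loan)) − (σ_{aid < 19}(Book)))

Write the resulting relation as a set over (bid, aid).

Selection aid ≠ 7: {(16, 18), (24, 9), (32, 33), (4, 23), (4, 33), (8, 30)}
Selection aid < 19: {(16, 18), (3, 40), (4, 23), (7, 15), (8, 30)}
Set difference of the two operands is {(24, 9), (32, 33), (4, 33)}.
Projecting to bid, aid: {(33, 32), (33, 4), (9, 24)}

{(33, 32), (33, 4), (9, 24)}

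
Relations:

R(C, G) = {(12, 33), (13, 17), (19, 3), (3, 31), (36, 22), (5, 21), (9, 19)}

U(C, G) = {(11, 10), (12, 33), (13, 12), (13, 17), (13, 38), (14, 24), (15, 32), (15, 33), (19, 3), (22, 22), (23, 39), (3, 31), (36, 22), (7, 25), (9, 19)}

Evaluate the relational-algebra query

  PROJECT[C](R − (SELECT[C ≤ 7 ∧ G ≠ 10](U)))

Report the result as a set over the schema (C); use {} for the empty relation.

{12, 13, 19, 36, 5, 9}

σ[C ≤ 7 ∧ G ≠ 10]: keep tuples satisfying C ≤ 7 ∧ G ≠ 10 → {(3, 31), (7, 25)}
Taking the difference: {(12, 33), (13, 17), (19, 3), (36, 22), (5, 21), (9, 19)}
π[C]: project onto (C) → {12, 13, 19, 36, 5, 9}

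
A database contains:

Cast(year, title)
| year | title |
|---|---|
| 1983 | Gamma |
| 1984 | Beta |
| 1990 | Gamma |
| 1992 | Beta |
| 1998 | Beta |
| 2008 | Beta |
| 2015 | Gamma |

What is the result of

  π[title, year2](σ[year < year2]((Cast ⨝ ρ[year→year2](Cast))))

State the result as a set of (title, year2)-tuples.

{(Beta, 1992), (Beta, 1998), (Beta, 2008), (Gamma, 1990), (Gamma, 2015)}

ρ[year→year2]: schema becomes (year2, title); tuples unchanged.
Joining Cast and ρ[year→year2](Cast) on title yields {(1983, Gamma, 1983), (1983, Gamma, 1990), (1983, Gamma, 2015), (1984, Beta, 1984), (1984, Beta, 1992), (1984, Beta, 1998), (1984, Beta, 2008), (1990, Gamma, 1983), (1990, Gamma, 1990), (1990, Gamma, 2015), (1992, Beta, 1984), (1992, Beta, 1992), (1992, Beta, 1998), (1992, Beta, 2008), (1998, Beta, 1984), (1998, Beta, 1992), (1998, Beta, 1998), (1998, Beta, 2008), (2008, Beta, 1984), (2008, Beta, 1992), (2008, Beta, 1998), (2008, Beta, 2008), (2015, Gamma, 1983), (2015, Gamma, 1990), (2015, Gamma, 2015)}.
σ[year < year2]: keep tuples satisfying year < year2 → {(1983, Gamma, 1990), (1983, Gamma, 2015), (1984, Beta, 1992), (1984, Beta, 1998), (1984, Beta, 2008), (1990, Gamma, 2015), (1992, Beta, 1998), (1992, Beta, 2008), (1998, Beta, 2008)}
Projecting to title, year2 (4 duplicate(s) eliminated): {(Beta, 1992), (Beta, 1998), (Beta, 2008), (Gamma, 1990), (Gamma, 2015)}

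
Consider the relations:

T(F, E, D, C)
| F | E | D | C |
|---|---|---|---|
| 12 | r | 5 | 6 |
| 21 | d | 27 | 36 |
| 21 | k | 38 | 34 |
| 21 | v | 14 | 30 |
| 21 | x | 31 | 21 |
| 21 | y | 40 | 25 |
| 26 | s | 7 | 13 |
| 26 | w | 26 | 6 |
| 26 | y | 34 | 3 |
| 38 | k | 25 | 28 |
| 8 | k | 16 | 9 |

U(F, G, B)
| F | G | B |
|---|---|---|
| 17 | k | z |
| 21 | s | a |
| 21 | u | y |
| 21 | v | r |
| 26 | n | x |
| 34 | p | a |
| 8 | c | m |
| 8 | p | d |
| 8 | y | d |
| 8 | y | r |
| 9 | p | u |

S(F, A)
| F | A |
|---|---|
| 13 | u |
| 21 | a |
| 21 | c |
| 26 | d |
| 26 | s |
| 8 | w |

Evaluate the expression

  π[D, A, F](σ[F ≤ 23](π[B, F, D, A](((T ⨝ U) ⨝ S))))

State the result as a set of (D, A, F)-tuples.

{(14, a, 21), (14, c, 21), (16, w, 8), (27, a, 21), (27, c, 21), (31, a, 21), (31, c, 21), (38, a, 21), (38, c, 21), (40, a, 21), (40, c, 21)}

Natural join on F: {(21, d, 27, 36, s, a), (21, d, 27, 36, u, y), (21, d, 27, 36, v, r), (21, k, 38, 34, s, a), (21, k, 38, 34, u, y), (21, k, 38, 34, v, r), (21, v, 14, 30, s, a), (21, v, 14, 30, u, y), (21, v, 14, 30, v, r), (21, x, 31, 21, s, a), (21, x, 31, 21, u, y), (21, x, 31, 21, v, r), (21, y, 40, 25, s, a), (21, y, 40, 25, u, y), (21, y, 40, 25, v, r), (26, s, 7, 13, n, x), (26, w, 26, 6, n, x), (26, y, 34, 3, n, x), (8, k, 16, 9, c, m), (8, k, 16, 9, p, d), (8, k, 16, 9, y, d), (8, k, 16, 9, y, r)}
Natural join on F: {(21, d, 27, 36, s, a, a), (21, d, 27, 36, s, a, c), (21, d, 27, 36, u, y, a), (21, d, 27, 36, u, y, c), (21, d, 27, 36, v, r, a), (21, d, 27, 36, v, r, c), (21, k, 38, 34, s, a, a), (21, k, 38, 34, s, a, c), (21, k, 38, 34, u, y, a), (21, k, 38, 34, u, y, c), (21, k, 38, 34, v, r, a), (21, k, 38, 34, v, r, c), (21, v, 14, 30, s, a, a), (21, v, 14, 30, s, a, c), (21, v, 14, 30, u, y, a), (21, v, 14, 30, u, y, c), (21, v, 14, 30, v, r, a), (21, v, 14, 30, v, r, c), (21, x, 31, 21, s, a, a), (21, x, 31, 21, s, a, c), (21, x, 31, 21, u, y, a), (21, x, 31, 21, u, y, c), (21, x, 31, 21, v, r, a), (21, x, 31, 21, v, r, c), (21, y, 40, 25, s, a, a), (21, y, 40, 25, s, a, c), (21, y, 40, 25, u, y, a), (21, y, 40, 25, u, y, c), (21, y, 40, 25, v, r, a), (21, y, 40, 25, v, r, c), (26, s, 7, 13, n, x, d), (26, s, 7, 13, n, x, s), (26, w, 26, 6, n, x, d), (26, w, 26, 6, n, x, s), (26, y, 34, 3, n, x, d), (26, y, 34, 3, n, x, s), (8, k, 16, 9, c, m, w), (8, k, 16, 9, p, d, w), (8, k, 16, 9, y, d, w), (8, k, 16, 9, y, r, w)}
π[B, F, D, A]: project onto (B, F, D, A) (1 duplicate(s) eliminated) → {(a, 21, 14, a), (a, 21, 14, c), (a, 21, 27, a), (a, 21, 27, c), (a, 21, 31, a), (a, 21, 31, c), (a, 21, 38, a), (a, 21, 38, c), (a, 21, 40, a), (a, 21, 40, c), (d, 8, 16, w), (m, 8, 16, w), (r, 21, 14, a), (r, 21, 14, c), (r, 21, 27, a), (r, 21, 27, c), (r, 21, 31, a), (r, 21, 31, c), (r, 21, 38, a), (r, 21, 38, c), (r, 21, 40, a), (r, 21, 40, c), (r, 8, 16, w), (x, 26, 26, d), (x, 26, 26, s), (x, 26, 34, d), (x, 26, 34, s), (x, 26, 7, d), (x, 26, 7, s), (y, 21, 14, a), (y, 21, 14, c), (y, 21, 27, a), (y, 21, 27, c), (y, 21, 31, a), (y, 21, 31, c), (y, 21, 38, a), (y, 21, 38, c), (y, 21, 40, a), (y, 21, 40, c)}
σ[F ≤ 23]: keep tuples satisfying F ≤ 23 → {(a, 21, 14, a), (a, 21, 14, c), (a, 21, 27, a), (a, 21, 27, c), (a, 21, 31, a), (a, 21, 31, c), (a, 21, 38, a), (a, 21, 38, c), (a, 21, 40, a), (a, 21, 40, c), (d, 8, 16, w), (m, 8, 16, w), (r, 21, 14, a), (r, 21, 14, c), (r, 21, 27, a), (r, 21, 27, c), (r, 21, 31, a), (r, 21, 31, c), (r, 21, 38, a), (r, 21, 38, c), (r, 21, 40, a), (r, 21, 40, c), (r, 8, 16, w), (y, 21, 14, a), (y, 21, 14, c), (y, 21, 27, a), (y, 21, 27, c), (y, 21, 31, a), (y, 21, 31, c), (y, 21, 38, a), (y, 21, 38, c), (y, 21, 40, a), (y, 21, 40, c)}
π[D, A, F]: project onto (D, A, F) (22 duplicate(s) eliminated) → {(14, a, 21), (14, c, 21), (16, w, 8), (27, a, 21), (27, c, 21), (31, a, 21), (31, c, 21), (38, a, 21), (38, c, 21), (40, a, 21), (40, c, 21)}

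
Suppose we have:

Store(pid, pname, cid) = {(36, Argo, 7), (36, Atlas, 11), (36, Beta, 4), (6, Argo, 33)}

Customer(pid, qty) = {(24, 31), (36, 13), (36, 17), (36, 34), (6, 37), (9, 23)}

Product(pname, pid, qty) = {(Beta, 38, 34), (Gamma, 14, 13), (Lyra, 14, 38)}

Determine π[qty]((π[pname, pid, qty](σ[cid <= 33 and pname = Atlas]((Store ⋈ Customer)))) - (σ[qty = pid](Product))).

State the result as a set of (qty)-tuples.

{13, 17, 34}

Store ⋈ Customer (natural join on pid): {(36, Argo, 7, 13), (36, Argo, 7, 17), (36, Argo, 7, 34), (36, Atlas, 11, 13), (36, Atlas, 11, 17), (36, Atlas, 11, 34), (36, Beta, 4, 13), (36, Beta, 4, 17), (36, Beta, 4, 34), (6, Argo, 33, 37)}
σ[cid <= 33 and pname = Atlas]: keep tuples satisfying cid <= 33 and pname = Atlas → {(36, Atlas, 11, 13), (36, Atlas, 11, 17), (36, Atlas, 11, 34)}
π[pname, pid, qty]: project onto (pname, pid, qty) → {(Atlas, 36, 13), (Atlas, 36, 17), (Atlas, 36, 34)}
σ[qty = pid]: keep tuples satisfying qty = pid → {}
Taking the difference: {(Atlas, 36, 13), (Atlas, 36, 17), (Atlas, 36, 34)}
π[qty]: project onto (qty) → {13, 17, 34}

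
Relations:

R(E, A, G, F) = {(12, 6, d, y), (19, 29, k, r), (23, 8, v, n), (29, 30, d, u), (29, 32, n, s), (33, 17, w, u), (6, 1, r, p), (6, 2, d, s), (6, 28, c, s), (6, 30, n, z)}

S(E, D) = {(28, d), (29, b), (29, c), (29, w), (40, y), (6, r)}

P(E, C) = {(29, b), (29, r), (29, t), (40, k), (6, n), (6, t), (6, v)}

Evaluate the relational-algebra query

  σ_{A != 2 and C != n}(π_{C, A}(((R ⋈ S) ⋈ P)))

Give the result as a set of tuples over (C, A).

{(b, 30), (b, 32), (r, 30), (r, 32), (t, 1), (t, 28), (t, 30), (t, 32), (v, 1), (v, 28), (v, 30)}

Joining R and S on E yields {(29, 30, d, u, b), (29, 30, d, u, c), (29, 30, d, u, w), (29, 32, n, s, b), (29, 32, n, s, c), (29, 32, n, s, w), (6, 1, r, p, r), (6, 2, d, s, r), (6, 28, c, s, r), (6, 30, n, z, r)}.
Joining (R ⋈ S) and P on E yields {(29, 30, d, u, b, b), (29, 30, d, u, b, r), (29, 30, d, u, b, t), (29, 30, d, u, c, b), (29, 30, d, u, c, r), (29, 30, d, u, c, t), (29, 30, d, u, w, b), (29, 30, d, u, w, r), (29, 30, d, u, w, t), (29, 32, n, s, b, b), (29, 32, n, s, b, r), (29, 32, n, s, b, t), (29, 32, n, s, c, b), (29, 32, n, s, c, r), (29, 32, n, s, c, t), (29, 32, n, s, w, b), (29, 32, n, s, w, r), (29, 32, n, s, w, t), (6, 1, r, p, r, n), (6, 1, r, p, r, t), (6, 1, r, p, r, v), (6, 2, d, s, r, n), (6, 2, d, s, r, t), (6, 2, d, s, r, v), (6, 28, c, s, r, n), (6, 28, c, s, r, t), (6, 28, c, s, r, v), (6, 30, n, z, r, n), (6, 30, n, z, r, t), (6, 30, n, z, r, v)}.
π[C, A]: project onto (C, A) (13 duplicate(s) eliminated) → {(b, 30), (b, 32), (n, 1), (n, 2), (n, 28), (n, 30), (r, 30), (r, 32), (t, 1), (t, 2), (t, 28), (t, 30), (t, 32), (v, 1), (v, 2), (v, 28), (v, 30)}
Filtering on A != 2 and C != n leaves {(b, 30), (b, 32), (r, 30), (r, 32), (t, 1), (t, 28), (t, 30), (t, 32), (v, 1), (v, 28), (v, 30)}.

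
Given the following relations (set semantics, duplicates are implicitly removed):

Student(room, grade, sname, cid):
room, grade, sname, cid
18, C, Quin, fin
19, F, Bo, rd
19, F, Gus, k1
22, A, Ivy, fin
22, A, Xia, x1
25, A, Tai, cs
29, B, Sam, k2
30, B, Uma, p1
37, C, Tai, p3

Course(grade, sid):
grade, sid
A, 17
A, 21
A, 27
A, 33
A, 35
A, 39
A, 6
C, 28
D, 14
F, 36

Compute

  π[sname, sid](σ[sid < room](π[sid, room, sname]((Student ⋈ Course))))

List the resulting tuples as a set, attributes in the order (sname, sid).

{(Ivy, 17), (Ivy, 21), (Ivy, 6), (Tai, 17), (Tai, 21), (Tai, 28), (Tai, 6), (Xia, 17), (Xia, 21), (Xia, 6)}

Natural join on grade: {(18, C, Quin, fin, 28), (19, F, Bo, rd, 36), (19, F, Gus, k1, 36), (22, A, Ivy, fin, 17), (22, A, Ivy, fin, 21), (22, A, Ivy, fin, 27), (22, A, Ivy, fin, 33), (22, A, Ivy, fin, 35), (22, A, Ivy, fin, 39), (22, A, Ivy, fin, 6), (22, A, Xia, x1, 17), (22, A, Xia, x1, 21), (22, A, Xia, x1, 27), (22, A, Xia, x1, 33), (22, A, Xia, x1, 35), (22, A, Xia, x1, 39), (22, A, Xia, x1, 6), (25, A, Tai, cs, 17), (25, A, Tai, cs, 21), (25, A, Tai, cs, 27), (25, A, Tai, cs, 33), (25, A, Tai, cs, 35), (25, A, Tai, cs, 39), (25, A, Tai, cs, 6), (37, C, Tai, p3, 28)}
Projecting to sid, room, sname: {(17, 22, Ivy), (17, 22, Xia), (17, 25, Tai), (21, 22, Ivy), (21, 22, Xia), (21, 25, Tai), (27, 22, Ivy), (27, 22, Xia), (27, 25, Tai), (28, 18, Quin), (28, 37, Tai), (33, 22, Ivy), (33, 22, Xia), (33, 25, Tai), (35, 22, Ivy), (35, 22, Xia), (35, 25, Tai), (36, 19, Bo), (36, 19, Gus), (39, 22, Ivy), (39, 22, Xia), (39, 25, Tai), (6, 22, Ivy), (6, 22, Xia), (6, 25, Tai)}
Selection sid < room: {(17, 22, Ivy), (17, 22, Xia), (17, 25, Tai), (21, 22, Ivy), (21, 22, Xia), (21, 25, Tai), (28, 37, Tai), (6, 22, Ivy), (6, 22, Xia), (6, 25, Tai)}
Projecting to sname, sid: {(Ivy, 17), (Ivy, 21), (Ivy, 6), (Tai, 17), (Tai, 21), (Tai, 28), (Tai, 6), (Xia, 17), (Xia, 21), (Xia, 6)}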